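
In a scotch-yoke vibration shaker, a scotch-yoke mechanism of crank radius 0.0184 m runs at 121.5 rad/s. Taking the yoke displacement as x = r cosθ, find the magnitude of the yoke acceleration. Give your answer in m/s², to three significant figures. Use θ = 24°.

248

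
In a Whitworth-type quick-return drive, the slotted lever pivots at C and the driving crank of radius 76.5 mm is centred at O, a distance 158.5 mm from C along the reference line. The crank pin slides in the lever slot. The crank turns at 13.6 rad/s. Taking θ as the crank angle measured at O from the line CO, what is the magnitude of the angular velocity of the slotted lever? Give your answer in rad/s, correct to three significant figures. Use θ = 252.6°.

ω = 13.6 rad/s
Crank pin A relative to C: A = (d + r cosθ, r sinθ); lever angle φ = atan2(r sinθ, d + r cosθ).
Differentiating tanφ: φ̇ = rω(d cosθ + r)/(d² + r² + 2dr cosθ).
d² + r² + 2dr cosθ = |CA|² = 0.0237226 m²;  d cosθ + r = +0.029102 m.
|ω_lever| = |0.0765·13.6·+0.029102| / 0.0237226 = 1.2763 rad/s.

1.28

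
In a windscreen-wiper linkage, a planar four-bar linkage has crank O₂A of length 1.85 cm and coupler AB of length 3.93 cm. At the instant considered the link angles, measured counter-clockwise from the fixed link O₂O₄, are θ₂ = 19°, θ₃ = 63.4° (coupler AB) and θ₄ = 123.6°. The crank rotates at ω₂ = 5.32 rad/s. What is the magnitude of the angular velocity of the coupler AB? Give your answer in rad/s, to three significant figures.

ω₂ = 5.32 rad/s
Differentiating the loop-closure r₂e^{iθ₂}+r₃e^{iθ₃}=r₁+r₄e^{iθ₄} gives r₂ω₂e^{iθ₂}+r₃ω₃e^{iθ₃}=r₄ω₄e^{iθ₄}.
Eliminating the other unknown: ω₃ = r₂ω₂ sin(θ₄−θ₂) / [r₃ sin(θ₃−θ₄)].
Numerator sine = +0.96771; denominator sine = -0.86777.
Result = 0.0185·5.32·(+0.96771) / (0.0393·(-0.86777)) = -2.7928 rad/s; magnitude 2.7928 rad/s.

2.79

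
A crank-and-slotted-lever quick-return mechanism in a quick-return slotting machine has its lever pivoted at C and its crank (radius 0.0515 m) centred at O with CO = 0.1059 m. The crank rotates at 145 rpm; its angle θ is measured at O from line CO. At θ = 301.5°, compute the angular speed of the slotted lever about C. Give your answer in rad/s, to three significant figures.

ω = 15.18 rad/s (from 145 rpm).
Crank pin A relative to C: A = (d + r cosθ, r sinθ); lever angle φ = atan2(r sinθ, d + r cosθ).
Differentiating tanφ: φ̇ = rω(d cosθ + r)/(d² + r² + 2dr cosθ).
d² + r² + 2dr cosθ = |CA|² = 0.0195663 m²;  d cosθ + r = +0.10683 m.
|ω_lever| = |0.0515·15.18·+0.10683| / 0.0195663 = 4.2697 rad/s.

4.27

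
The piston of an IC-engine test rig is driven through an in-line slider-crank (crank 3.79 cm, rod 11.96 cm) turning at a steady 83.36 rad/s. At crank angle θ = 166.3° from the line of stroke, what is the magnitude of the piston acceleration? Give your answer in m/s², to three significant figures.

181

ω = 83.36 rad/s
x(θ) = r cosθ + √(L² − r² sin²θ); with ω constant, a = ω²·d²x/dθ².
d²x/dθ² = −r cosθ − r²(cos2θ)/√u − r⁴ sin²2θ/(4u^{3/2}),  u = L² − r² sin²θ = 0.0142236 m².
Substituting r = 0.0379 m, L = 0.1196 m, θ = 166.3°: d²x/dθ² = +0.026064 m.
a = ω²·d²x/dθ² = (83.36)²·(+0.026064) = +181.12 m/s²;  |a| = 181.12 m/s².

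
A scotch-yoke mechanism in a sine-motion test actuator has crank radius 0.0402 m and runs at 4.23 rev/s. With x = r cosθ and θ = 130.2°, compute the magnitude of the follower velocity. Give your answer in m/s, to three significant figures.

ω = 26.58 rad/s (from 4.23 rev/s).
x = r cosθ ⇒ ẋ = −rω sinθ.
|v| = rω|sinθ| = 0.0402·26.58·|sin 130.2°| = 0.81606 m/s.

0.816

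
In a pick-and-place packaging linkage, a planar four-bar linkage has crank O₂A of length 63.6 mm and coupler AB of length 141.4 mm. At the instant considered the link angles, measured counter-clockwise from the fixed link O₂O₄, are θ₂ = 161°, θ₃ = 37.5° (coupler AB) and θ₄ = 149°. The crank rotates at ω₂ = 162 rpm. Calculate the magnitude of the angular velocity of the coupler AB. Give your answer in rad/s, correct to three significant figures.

ω₂ = 16.96 rad/s (from 162 rpm).
Differentiating the loop-closure r₂e^{iθ₂}+r₃e^{iθ₃}=r₁+r₄e^{iθ₄} gives r₂ω₂e^{iθ₂}+r₃ω₃e^{iθ₃}=r₄ω₄e^{iθ₄}.
Eliminating the other unknown: ω₃ = r₂ω₂ sin(θ₄−θ₂) / [r₃ sin(θ₃−θ₄)].
Numerator sine = -0.20791; denominator sine = -0.93042.
Result = 0.0636·16.96·(-0.20791) / (0.1414·(-0.93042)) = +1.7051 rad/s; magnitude 1.7051 rad/s.

1.71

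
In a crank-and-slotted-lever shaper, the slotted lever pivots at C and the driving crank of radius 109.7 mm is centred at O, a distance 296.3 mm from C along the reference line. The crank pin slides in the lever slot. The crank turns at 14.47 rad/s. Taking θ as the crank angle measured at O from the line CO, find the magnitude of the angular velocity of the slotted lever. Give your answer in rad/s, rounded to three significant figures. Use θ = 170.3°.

8.10

ω = 14.47 rad/s
Crank pin A relative to C: A = (d + r cosθ, r sinθ); lever angle φ = atan2(r sinθ, d + r cosθ).
Differentiating tanφ: φ̇ = rω(d cosθ + r)/(d² + r² + 2dr cosθ).
d² + r² + 2dr cosθ = |CA|² = 0.035749 m²;  d cosθ + r = -0.18236 m.
|ω_lever| = |0.1097·14.47·-0.18236| / 0.035749 = 8.0975 rad/s.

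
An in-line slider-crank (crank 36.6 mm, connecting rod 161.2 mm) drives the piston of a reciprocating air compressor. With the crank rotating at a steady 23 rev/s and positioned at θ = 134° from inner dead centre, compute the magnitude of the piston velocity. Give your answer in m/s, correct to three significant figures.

ω = 2π·23 = 144.5 rad/s
For an in-line slider-crank, x = r cosθ + √(L² − r² sin²θ), so v = −rω sinθ·[1 + r cosθ/√(L² − r² sin²θ)].
With r = 0.0366 m, L = 0.1612 m, θ = 134°: √(L² − r² sin²θ) = 0.15904 m.
v = −0.0366·144.5·0.71934·[1 + 0.0366·-0.69466/0.15904] = -3.1965 m/s.
|v| = 3.1965 m/s.

3.20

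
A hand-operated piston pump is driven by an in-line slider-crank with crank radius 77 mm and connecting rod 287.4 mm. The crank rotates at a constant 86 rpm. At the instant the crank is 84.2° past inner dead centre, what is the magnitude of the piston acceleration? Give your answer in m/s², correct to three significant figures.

1.07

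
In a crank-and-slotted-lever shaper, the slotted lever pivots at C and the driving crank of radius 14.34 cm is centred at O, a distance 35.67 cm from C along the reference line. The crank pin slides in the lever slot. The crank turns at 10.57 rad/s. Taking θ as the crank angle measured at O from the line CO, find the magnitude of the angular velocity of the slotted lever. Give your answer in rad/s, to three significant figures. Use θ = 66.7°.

2.29

ω = 10.57 rad/s
Crank pin A relative to C: A = (d + r cosθ, r sinθ); lever angle φ = atan2(r sinθ, d + r cosθ).
Differentiating tanφ: φ̇ = rω(d cosθ + r)/(d² + r² + 2dr cosθ).
d² + r² + 2dr cosθ = |CA|² = 0.188263 m²;  d cosθ + r = +0.28449 m.
|ω_lever| = |0.1434·10.57·+0.28449| / 0.188263 = 2.2905 rad/s.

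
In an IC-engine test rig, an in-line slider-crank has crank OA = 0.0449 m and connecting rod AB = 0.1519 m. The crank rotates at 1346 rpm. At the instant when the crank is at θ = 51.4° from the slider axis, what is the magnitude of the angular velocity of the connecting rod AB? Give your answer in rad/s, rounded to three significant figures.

ω = 141 rad/s (converted from 1346 rpm).
The rod makes angle φ with the slider axis where L sinφ = r sinθ; differentiating, L cosφ·φ̇ = r ω cosθ.
L cosφ = √(L² − r² sin²θ) = 0.14779 m.
|ω_rod| = r ω |cosθ| / √(L² − r² sin²θ) = 0.0449·141·0.62388/0.14779 = 26.716 rad/s.

26.7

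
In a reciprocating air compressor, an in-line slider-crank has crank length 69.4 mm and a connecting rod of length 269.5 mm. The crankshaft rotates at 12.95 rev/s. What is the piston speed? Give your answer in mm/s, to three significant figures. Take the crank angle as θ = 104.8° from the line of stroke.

5090

ω = 2π·12.9 = 81.37 rad/s
For an in-line slider-crank, x = r cosθ + √(L² − r² sin²θ), so v = −rω sinθ·[1 + r cosθ/√(L² − r² sin²θ)].
With r = 0.0694 m, L = 0.2695 m, θ = 104.8°: √(L² − r² sin²θ) = 0.26101 m.
v = −0.0694·81.37·0.96682·[1 + 0.0694·-0.25545/0.26101] = -5.0887 m/s.
|v| = 5.0887 m/s = 5088.7 mm/s.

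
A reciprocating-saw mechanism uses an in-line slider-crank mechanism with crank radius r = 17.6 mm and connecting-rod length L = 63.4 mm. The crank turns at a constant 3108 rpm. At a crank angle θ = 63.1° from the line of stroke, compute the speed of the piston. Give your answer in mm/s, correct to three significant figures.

5770

ω = 2π·3108/60 = 325.5 rad/s
For an in-line slider-crank, x = r cosθ + √(L² − r² sin²θ), so v = −rω sinθ·[1 + r cosθ/√(L² − r² sin²θ)].
With r = 0.0176 m, L = 0.0634 m, θ = 63.1°: √(L² − r² sin²θ) = 0.061426 m.
v = −0.0176·325.5·0.89180·[1 + 0.0176·0.45243/0.061426] = -5.7707 m/s.
|v| = 5.7707 m/s = 5770.7 mm/s.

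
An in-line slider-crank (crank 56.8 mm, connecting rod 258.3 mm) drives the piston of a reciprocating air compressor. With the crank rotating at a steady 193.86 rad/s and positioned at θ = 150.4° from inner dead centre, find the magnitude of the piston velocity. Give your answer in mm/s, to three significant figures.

ω = 193.9 rad/s
For an in-line slider-crank, x = r cosθ + √(L² − r² sin²θ), so v = −rω sinθ·[1 + r cosθ/√(L² − r² sin²θ)].
With r = 0.0568 m, L = 0.2583 m, θ = 150.4°: √(L² − r² sin²θ) = 0.25677 m.
v = −0.0568·193.9·0.49394·[1 + 0.0568·-0.86949/0.25677] = -4.3928 m/s.
|v| = 4.3928 m/s = 4392.8 mm/s.

4390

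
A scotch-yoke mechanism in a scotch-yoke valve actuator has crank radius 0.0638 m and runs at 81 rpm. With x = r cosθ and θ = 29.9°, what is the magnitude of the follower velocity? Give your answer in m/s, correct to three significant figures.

0.270

ω = 8.482 rad/s (from 81 rpm).
x = r cosθ ⇒ ẋ = −rω sinθ.
|v| = rω|sinθ| = 0.0638·8.482·|sin 29.9°| = 0.26977 m/s.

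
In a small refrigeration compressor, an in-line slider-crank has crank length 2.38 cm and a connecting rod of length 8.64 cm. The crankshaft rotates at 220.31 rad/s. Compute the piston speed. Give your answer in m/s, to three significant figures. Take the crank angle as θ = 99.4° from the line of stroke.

ω = 220.3 rad/s
For an in-line slider-crank, x = r cosθ + √(L² − r² sin²θ), so v = −rω sinθ·[1 + r cosθ/√(L² − r² sin²θ)].
With r = 0.0238 m, L = 0.0864 m, θ = 99.4°: √(L² − r² sin²θ) = 0.083148 m.
v = −0.0238·220.3·0.98657·[1 + 0.0238·-0.16333/0.083148] = -4.9311 m/s.
|v| = 4.9311 m/s.

4.93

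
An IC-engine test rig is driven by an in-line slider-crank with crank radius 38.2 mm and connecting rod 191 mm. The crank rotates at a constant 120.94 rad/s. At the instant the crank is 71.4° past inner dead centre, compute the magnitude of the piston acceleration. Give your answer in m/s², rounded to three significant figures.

ω = 120.9 rad/s
x(θ) = r cosθ + √(L² − r² sin²θ); with ω constant, a = ω²·d²x/dθ².
d²x/dθ² = −r cosθ − r²(cos2θ)/√u − r⁴ sin²2θ/(4u^{3/2}),  u = L² − r² sin²θ = 0.0351702 m².
Substituting r = 0.0382 m, L = 0.191 m, θ = 71.4°: d²x/dθ² = -0.0060159 m.
a = ω²·d²x/dθ² = (120.9)²·(-0.0060159) = -87.991 m/s²;  |a| = 87.991 m/s².

88.0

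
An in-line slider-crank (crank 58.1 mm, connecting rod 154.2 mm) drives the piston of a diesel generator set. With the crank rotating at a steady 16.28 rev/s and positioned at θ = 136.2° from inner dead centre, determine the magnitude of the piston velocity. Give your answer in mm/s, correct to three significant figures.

2950

ω = 2π·16.3 = 102.3 rad/s
For an in-line slider-crank, x = r cosθ + √(L² − r² sin²θ), so v = −rω sinθ·[1 + r cosθ/√(L² − r² sin²θ)].
With r = 0.0581 m, L = 0.1542 m, θ = 136.2°: √(L² − r² sin²θ) = 0.14886 m.
v = −0.0581·102.3·0.69214·[1 + 0.0581·-0.72176/0.14886] = -2.9547 m/s.
|v| = 2.9547 m/s = 2954.7 mm/s.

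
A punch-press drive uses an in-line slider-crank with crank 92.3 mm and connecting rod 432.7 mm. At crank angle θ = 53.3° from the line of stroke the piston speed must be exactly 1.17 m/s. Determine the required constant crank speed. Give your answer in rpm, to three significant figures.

134

For an in-line slider-crank, |v_piston| = rω|sinθ|·[1 + r cosθ/√(L² − r² sin²θ)].
With r = 0.0923 m, L = 0.4327 m, θ = 53.3°: the bracketed kinematic factor |dx/dθ| = 0.083579 m.
ω = v/|dx/dθ| = 1.17/0.083579 = 13.999 rad/s.
N = 60ω/(2π) = 133.68 rpm.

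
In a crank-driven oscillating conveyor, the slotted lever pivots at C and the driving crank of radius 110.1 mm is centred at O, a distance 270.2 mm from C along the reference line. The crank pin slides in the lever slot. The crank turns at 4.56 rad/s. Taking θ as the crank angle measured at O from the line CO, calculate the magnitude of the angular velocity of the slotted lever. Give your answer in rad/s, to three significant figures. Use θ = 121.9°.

0.306

ω = 4.56 rad/s
Crank pin A relative to C: A = (d + r cosθ, r sinθ); lever angle φ = atan2(r sinθ, d + r cosθ).
Differentiating tanφ: φ̇ = rω(d cosθ + r)/(d² + r² + 2dr cosθ).
d² + r² + 2dr cosθ = |CA|² = 0.053689 m²;  d cosθ + r = -0.032684 m.
|ω_lever| = |0.1101·4.56·-0.032684| / 0.053689 = 0.30563 rad/s.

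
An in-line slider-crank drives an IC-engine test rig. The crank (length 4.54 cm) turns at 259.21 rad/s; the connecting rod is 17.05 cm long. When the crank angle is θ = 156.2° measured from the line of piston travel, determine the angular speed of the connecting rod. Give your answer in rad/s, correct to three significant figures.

ω = 259.2 rad/s
The rod makes angle φ with the slider axis where L sinφ = r sinθ; differentiating, L cosφ·φ̇ = r ω cosθ.
L cosφ = √(L² − r² sin²θ) = 0.16951 m.
|ω_rod| = r ω |cosθ| / √(L² − r² sin²θ) = 0.0454·259.2·0.91496/0.16951 = 63.519 rad/s.

63.5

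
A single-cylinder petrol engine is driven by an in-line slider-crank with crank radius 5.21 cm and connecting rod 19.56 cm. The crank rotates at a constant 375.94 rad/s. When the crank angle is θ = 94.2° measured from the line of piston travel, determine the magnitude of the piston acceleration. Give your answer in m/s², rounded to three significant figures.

2550

ω = 375.9 rad/s
x(θ) = r cosθ + √(L² − r² sin²θ); with ω constant, a = ω²·d²x/dθ².
d²x/dθ² = −r cosθ − r²(cos2θ)/√u − r⁴ sin²2θ/(4u^{3/2}),  u = L² − r² sin²θ = 0.0355595 m².
Substituting r = 0.0521 m, L = 0.1956 m, θ = 94.2°: d²x/dθ² = +0.01805 m.
a = ω²·d²x/dθ² = (375.9)²·(+0.01805) = +2551 m/s²;  |a| = 2551 m/s².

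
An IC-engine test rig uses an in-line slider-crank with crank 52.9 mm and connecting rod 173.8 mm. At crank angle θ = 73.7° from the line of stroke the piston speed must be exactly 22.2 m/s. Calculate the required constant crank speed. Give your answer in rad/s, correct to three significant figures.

401

For an in-line slider-crank, |v_piston| = rω|sinθ|·[1 + r cosθ/√(L² − r² sin²θ)].
With r = 0.0529 m, L = 0.1738 m, θ = 73.7°: the bracketed kinematic factor |dx/dθ| = 0.055309 m.
ω = v/|dx/dθ| = 22.2/0.055309 = 401.38 rad/s.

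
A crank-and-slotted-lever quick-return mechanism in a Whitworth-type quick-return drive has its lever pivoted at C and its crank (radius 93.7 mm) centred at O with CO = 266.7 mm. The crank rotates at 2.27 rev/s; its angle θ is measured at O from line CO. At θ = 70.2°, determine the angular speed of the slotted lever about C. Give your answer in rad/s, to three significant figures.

ω = 14.26 rad/s (from 2.27 rev/s).
Crank pin A relative to C: A = (d + r cosθ, r sinθ); lever angle φ = atan2(r sinθ, d + r cosθ).
Differentiating tanφ: φ̇ = rω(d cosθ + r)/(d² + r² + 2dr cosθ).
d² + r² + 2dr cosθ = |CA|² = 0.0968386 m²;  d cosθ + r = +0.18404 m.
|ω_lever| = |0.0937·14.26·+0.18404| / 0.0968386 = 2.5399 rad/s.

2.54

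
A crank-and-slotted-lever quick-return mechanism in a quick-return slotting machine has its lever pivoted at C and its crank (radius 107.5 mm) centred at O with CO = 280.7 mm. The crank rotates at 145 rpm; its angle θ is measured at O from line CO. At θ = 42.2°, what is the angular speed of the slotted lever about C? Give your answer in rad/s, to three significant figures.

3.81

ω = 15.18 rad/s (from 145 rpm).
Crank pin A relative to C: A = (d + r cosθ, r sinθ); lever angle φ = atan2(r sinθ, d + r cosθ).
Differentiating tanφ: φ̇ = rω(d cosθ + r)/(d² + r² + 2dr cosθ).
d² + r² + 2dr cosθ = |CA|² = 0.135057 m²;  d cosθ + r = +0.31544 m.
|ω_lever| = |0.1075·15.18·+0.31544| / 0.135057 = 3.8125 rad/s.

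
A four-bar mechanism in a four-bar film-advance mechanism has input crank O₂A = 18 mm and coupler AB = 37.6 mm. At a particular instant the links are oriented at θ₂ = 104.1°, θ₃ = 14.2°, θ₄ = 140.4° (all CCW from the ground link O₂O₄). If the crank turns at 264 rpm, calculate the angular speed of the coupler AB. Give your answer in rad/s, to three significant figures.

9.71

ω₂ = 27.65 rad/s (from 264 rpm).
Differentiating the loop-closure r₂e^{iθ₂}+r₃e^{iθ₃}=r₁+r₄e^{iθ₄} gives r₂ω₂e^{iθ₂}+r₃ω₃e^{iθ₃}=r₄ω₄e^{iθ₄}.
Eliminating the other unknown: ω₃ = r₂ω₂ sin(θ₄−θ₂) / [r₃ sin(θ₃−θ₄)].
Numerator sine = +0.59201; denominator sine = -0.80696.
Result = 0.018·27.65·(+0.59201) / (0.0376·(-0.80696)) = -9.7095 rad/s; magnitude 9.7095 rad/s.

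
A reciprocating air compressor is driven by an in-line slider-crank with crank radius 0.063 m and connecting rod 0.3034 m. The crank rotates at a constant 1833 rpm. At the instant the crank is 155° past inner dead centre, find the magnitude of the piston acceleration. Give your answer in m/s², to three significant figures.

1790

ω = 2π·1833/60 = 192 rad/s
x(θ) = r cosθ + √(L² − r² sin²θ); with ω constant, a = ω²·d²x/dθ².
d²x/dθ² = −r cosθ − r²(cos2θ)/√u − r⁴ sin²2θ/(4u^{3/2}),  u = L² − r² sin²θ = 0.0913427 m².
Substituting r = 0.063 m, L = 0.3034 m, θ = 155°: d²x/dθ² = +0.048572 m.
a = ω²·d²x/dθ² = (192)²·(+0.048572) = +1789.7 m/s²;  |a| = 1789.7 m/s².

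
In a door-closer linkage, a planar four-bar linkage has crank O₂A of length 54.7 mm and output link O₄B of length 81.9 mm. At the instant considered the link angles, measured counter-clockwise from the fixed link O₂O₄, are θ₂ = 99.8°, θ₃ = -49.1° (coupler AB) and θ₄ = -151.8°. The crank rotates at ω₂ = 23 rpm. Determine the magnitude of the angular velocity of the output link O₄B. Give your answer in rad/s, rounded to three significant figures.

0.852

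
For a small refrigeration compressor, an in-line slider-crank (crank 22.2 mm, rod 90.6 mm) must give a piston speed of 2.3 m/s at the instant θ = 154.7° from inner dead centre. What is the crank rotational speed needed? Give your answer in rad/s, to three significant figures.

312

For an in-line slider-crank, |v_piston| = rω|sinθ|·[1 + r cosθ/√(L² − r² sin²θ)].
With r = 0.0222 m, L = 0.0906 m, θ = 154.7°: the bracketed kinematic factor |dx/dθ| = 0.007374 m.
ω = v/|dx/dθ| = 2.3/0.007374 = 311.91 rad/s.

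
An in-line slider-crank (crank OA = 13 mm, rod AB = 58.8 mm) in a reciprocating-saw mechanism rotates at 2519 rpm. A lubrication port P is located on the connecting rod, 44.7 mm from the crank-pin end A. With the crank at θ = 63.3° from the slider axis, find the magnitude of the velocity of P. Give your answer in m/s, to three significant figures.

3.32

ω = 263.8 rad/s.  Crank-pin speed |V_A| = rω = 3.4293 m/s, perpendicular to OA.
Rod angle: sinφ = −(r/L) sinθ ⇒ φ = -11.392°; ω_rod = −rω cosθ/√(L²−r²sin²θ) = -26.731 rad/s.
V_P = V_A + ω_rod × AP, with AP = 0.0447 m along the rod.
Components: V_Px = −rω sinθ − a·ω_rod·sinφ = -3.2996 m/s;  V_Py = rω cosθ + a·ω_rod·cosφ = +0.36948 m/s.
|V_P| = √(V_Px² + V_Py²) = 3.3202 m/s.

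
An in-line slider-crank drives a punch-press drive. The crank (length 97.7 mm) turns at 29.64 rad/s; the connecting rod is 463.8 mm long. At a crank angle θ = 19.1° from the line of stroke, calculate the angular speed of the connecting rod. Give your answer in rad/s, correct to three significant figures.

ω = 29.64 rad/s
The rod makes angle φ with the slider axis where L sinφ = r sinθ; differentiating, L cosφ·φ̇ = r ω cosθ.
L cosφ = √(L² − r² sin²θ) = 0.4627 m.
|ω_rod| = r ω |cosθ| / √(L² − r² sin²θ) = 0.0977·29.64·0.94495/0.4627 = 5.914 rad/s.

5.91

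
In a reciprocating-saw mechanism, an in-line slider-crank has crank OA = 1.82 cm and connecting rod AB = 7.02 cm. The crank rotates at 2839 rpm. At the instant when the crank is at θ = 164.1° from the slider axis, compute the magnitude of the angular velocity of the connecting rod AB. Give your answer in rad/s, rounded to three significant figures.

ω = 297.3 rad/s (converted from 2839 rpm).
The rod makes angle φ with the slider axis where L sinφ = r sinθ; differentiating, L cosφ·φ̇ = r ω cosθ.
L cosφ = √(L² − r² sin²θ) = 0.070023 m.
|ω_rod| = r ω |cosθ| / √(L² − r² sin²θ) = 0.0182·297.3·0.96174/0.070023 = 74.316 rad/s.

74.3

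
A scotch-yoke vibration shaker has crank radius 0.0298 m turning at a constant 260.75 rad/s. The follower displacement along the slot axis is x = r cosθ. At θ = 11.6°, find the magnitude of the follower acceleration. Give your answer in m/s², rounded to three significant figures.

ω = 260.8 rad/s
x = r cosθ ⇒ ẍ = −rω² cosθ (ω constant).
|a| = rω²|cosθ| = 0.0298·(260.8)²·|cos 11.6°| = 1984.7 m/s².

1980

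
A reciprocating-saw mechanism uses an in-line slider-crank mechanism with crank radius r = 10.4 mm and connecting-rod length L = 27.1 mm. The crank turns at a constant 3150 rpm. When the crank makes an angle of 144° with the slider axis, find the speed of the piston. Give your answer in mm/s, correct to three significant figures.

ω = 2π·3150/60 = 329.9 rad/s
For an in-line slider-crank, x = r cosθ + √(L² − r² sin²θ), so v = −rω sinθ·[1 + r cosθ/√(L² − r² sin²θ)].
With r = 0.0104 m, L = 0.0271 m, θ = 144°: √(L² − r² sin²θ) = 0.026402 m.
v = −0.0104·329.9·0.58779·[1 + 0.0104·-0.80902/0.026402] = -1.3738 m/s.
|v| = 1.3738 m/s = 1373.8 mm/s.

1370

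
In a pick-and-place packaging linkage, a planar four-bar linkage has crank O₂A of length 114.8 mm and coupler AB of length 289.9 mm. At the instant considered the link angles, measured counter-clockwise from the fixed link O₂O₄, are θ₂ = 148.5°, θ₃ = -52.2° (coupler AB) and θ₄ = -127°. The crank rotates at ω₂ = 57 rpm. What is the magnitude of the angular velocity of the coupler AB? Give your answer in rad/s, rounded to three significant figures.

ω₂ = 5.969 rad/s (from 57 rpm).
Differentiating the loop-closure r₂e^{iθ₂}+r₃e^{iθ₃}=r₁+r₄e^{iθ₄} gives r₂ω₂e^{iθ₂}+r₃ω₃e^{iθ₃}=r₄ω₄e^{iθ₄}.
Eliminating the other unknown: ω₃ = r₂ω₂ sin(θ₄−θ₂) / [r₃ sin(θ₃−θ₄)].
Numerator sine = +0.99540; denominator sine = +0.96502.
Result = 0.1148·5.969·(+0.99540) / (0.2899·(+0.96502)) = +2.4381 rad/s; magnitude 2.4381 rad/s.

2.44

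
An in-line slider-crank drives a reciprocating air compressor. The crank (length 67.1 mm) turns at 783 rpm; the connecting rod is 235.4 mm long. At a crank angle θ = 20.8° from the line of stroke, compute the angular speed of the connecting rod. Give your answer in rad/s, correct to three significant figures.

ω = 82 rad/s (converted from 783 rpm).
The rod makes angle φ with the slider axis where L sinφ = r sinθ; differentiating, L cosφ·φ̇ = r ω cosθ.
L cosφ = √(L² − r² sin²θ) = 0.23419 m.
|ω_rod| = r ω |cosθ| / √(L² − r² sin²θ) = 0.0671·82·0.93483/0.23419 = 21.962 rad/s.

22.0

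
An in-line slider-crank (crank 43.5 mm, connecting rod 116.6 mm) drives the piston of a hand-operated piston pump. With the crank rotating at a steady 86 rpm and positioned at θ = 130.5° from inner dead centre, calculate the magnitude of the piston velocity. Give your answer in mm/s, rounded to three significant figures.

223

ω = 2π·86/60 = 9.006 rad/s
For an in-line slider-crank, x = r cosθ + √(L² − r² sin²θ), so v = −rω sinθ·[1 + r cosθ/√(L² − r² sin²θ)].
With r = 0.0435 m, L = 0.1166 m, θ = 130.5°: √(L² − r² sin²θ) = 0.11181 m.
v = −0.0435·9.006·0.76041·[1 + 0.0435·-0.64945/0.11181] = -0.22263 m/s.
|v| = 0.22263 m/s = 222.63 mm/s.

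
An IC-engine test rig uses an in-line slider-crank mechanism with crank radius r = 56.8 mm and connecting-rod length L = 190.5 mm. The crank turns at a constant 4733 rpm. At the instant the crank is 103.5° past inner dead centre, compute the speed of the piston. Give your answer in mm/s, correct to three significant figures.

25400

ω = 2π·4733/60 = 495.6 rad/s
For an in-line slider-crank, x = r cosθ + √(L² − r² sin²θ), so v = −rω sinθ·[1 + r cosθ/√(L² − r² sin²θ)].
With r = 0.0568 m, L = 0.1905 m, θ = 103.5°: √(L² − r² sin²θ) = 0.18232 m.
v = −0.0568·495.6·0.97237·[1 + 0.0568·-0.23345/0.18232] = -25.384 m/s.
|v| = 25.384 m/s = 25384 mm/s.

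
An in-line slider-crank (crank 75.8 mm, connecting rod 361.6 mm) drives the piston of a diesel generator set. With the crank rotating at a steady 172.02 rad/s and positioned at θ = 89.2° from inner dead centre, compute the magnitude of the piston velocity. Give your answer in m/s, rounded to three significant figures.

13.1

ω = 172 rad/s
For an in-line slider-crank, x = r cosθ + √(L² − r² sin²θ), so v = −rω sinθ·[1 + r cosθ/√(L² − r² sin²θ)].
With r = 0.0758 m, L = 0.3616 m, θ = 89.2°: √(L² − r² sin²θ) = 0.35357 m.
v = −0.0758·172·0.99990·[1 + 0.0758·0.01396/0.35357] = -13.077 m/s.
|v| = 13.077 m/s.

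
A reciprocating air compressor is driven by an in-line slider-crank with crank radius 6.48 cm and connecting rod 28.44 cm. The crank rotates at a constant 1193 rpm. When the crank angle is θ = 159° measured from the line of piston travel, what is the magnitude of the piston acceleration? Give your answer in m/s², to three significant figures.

ω = 2π·1193/60 = 124.9 rad/s
x(θ) = r cosθ + √(L² − r² sin²θ); with ω constant, a = ω²·d²x/dθ².
d²x/dθ² = −r cosθ − r²(cos2θ)/√u − r⁴ sin²2θ/(4u^{3/2}),  u = L² − r² sin²θ = 0.0803441 m².
Substituting r = 0.0648 m, L = 0.2844 m, θ = 159°: d²x/dθ² = +0.0494 m.
a = ω²·d²x/dθ² = (124.9)²·(+0.0494) = +771.02 m/s²;  |a| = 771.02 m/s².

771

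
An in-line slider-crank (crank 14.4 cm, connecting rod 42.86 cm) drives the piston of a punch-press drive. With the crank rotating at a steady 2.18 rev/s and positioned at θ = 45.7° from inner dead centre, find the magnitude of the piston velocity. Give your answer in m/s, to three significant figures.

ω = 2π·2.18 = 13.7 rad/s
For an in-line slider-crank, x = r cosθ + √(L² − r² sin²θ), so v = −rω sinθ·[1 + r cosθ/√(L² − r² sin²θ)].
With r = 0.144 m, L = 0.4286 m, θ = 45.7°: √(L² − r² sin²θ) = 0.41602 m.
v = −0.144·13.7·0.71569·[1 + 0.144·0.69842/0.41602] = -1.7529 m/s.
|v| = 1.7529 m/s.

1.75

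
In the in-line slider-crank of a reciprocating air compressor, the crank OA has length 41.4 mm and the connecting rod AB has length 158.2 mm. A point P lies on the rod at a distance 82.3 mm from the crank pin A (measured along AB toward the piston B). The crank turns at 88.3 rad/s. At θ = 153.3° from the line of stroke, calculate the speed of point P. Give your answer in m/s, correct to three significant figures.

2.13

ω = 88.3 rad/s.  Crank-pin speed |V_A| = rω = 3.6556 m/s, perpendicular to OA.
Rod angle: sinφ = −(r/L) sinθ ⇒ φ = -6.753°; ω_rod = −rω cosθ/√(L²−r²sin²θ) = +20.788 rad/s.
V_P = V_A + ω_rod × AP, with AP = 0.0823 m along the rod.
Components: V_Px = −rω sinθ − a·ω_rod·sinφ = -1.4414 m/s;  V_Py = rω cosθ + a·ω_rod·cosφ = -1.5669 m/s.
|V_P| = √(V_Px² + V_Py²) = 2.129 m/s.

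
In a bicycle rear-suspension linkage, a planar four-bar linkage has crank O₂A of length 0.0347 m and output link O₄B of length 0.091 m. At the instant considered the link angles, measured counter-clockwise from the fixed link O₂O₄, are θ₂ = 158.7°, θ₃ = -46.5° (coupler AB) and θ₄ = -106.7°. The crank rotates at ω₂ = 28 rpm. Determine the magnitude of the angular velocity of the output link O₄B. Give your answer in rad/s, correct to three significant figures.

0.549

ω₂ = 2.932 rad/s (from 28 rpm).
Differentiating the loop-closure r₂e^{iθ₂}+r₃e^{iθ₃}=r₁+r₄e^{iθ₄} gives r₂ω₂e^{iθ₂}+r₃ω₃e^{iθ₃}=r₄ω₄e^{iθ₄}.
Eliminating the other unknown: ω₄ = r₂ω₂ sin(θ₂−θ₃) / [r₄ sin(θ₄−θ₃)].
Numerator sine = -0.42578; denominator sine = -0.86777.
Result = 0.0347·2.932·(-0.42578) / (0.091·(-0.86777)) = +0.5486 rad/s; magnitude 0.5486 rad/s.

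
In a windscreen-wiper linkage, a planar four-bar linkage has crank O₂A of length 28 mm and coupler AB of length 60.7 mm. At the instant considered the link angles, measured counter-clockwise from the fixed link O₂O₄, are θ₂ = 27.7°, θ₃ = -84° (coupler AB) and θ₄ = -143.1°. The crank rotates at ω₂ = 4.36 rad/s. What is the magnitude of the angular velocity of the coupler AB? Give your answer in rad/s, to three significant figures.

ω₂ = 4.36 rad/s
Differentiating the loop-closure r₂e^{iθ₂}+r₃e^{iθ₃}=r₁+r₄e^{iθ₄} gives r₂ω₂e^{iθ₂}+r₃ω₃e^{iθ₃}=r₄ω₄e^{iθ₄}.
Eliminating the other unknown: ω₃ = r₂ω₂ sin(θ₄−θ₂) / [r₃ sin(θ₃−θ₄)].
Numerator sine = -0.15988; denominator sine = +0.85806.
Result = 0.028·4.36·(-0.15988) / (0.0607·(+0.85806)) = -0.37474 rad/s; magnitude 0.37474 rad/s.

0.375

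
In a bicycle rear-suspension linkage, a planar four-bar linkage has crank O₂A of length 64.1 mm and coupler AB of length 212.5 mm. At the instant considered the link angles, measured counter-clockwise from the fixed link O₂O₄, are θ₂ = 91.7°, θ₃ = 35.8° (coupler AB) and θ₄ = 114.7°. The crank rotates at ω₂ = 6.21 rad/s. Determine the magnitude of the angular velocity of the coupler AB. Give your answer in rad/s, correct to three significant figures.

0.746

ω₂ = 6.21 rad/s
Differentiating the loop-closure r₂e^{iθ₂}+r₃e^{iθ₃}=r₁+r₄e^{iθ₄} gives r₂ω₂e^{iθ₂}+r₃ω₃e^{iθ₃}=r₄ω₄e^{iθ₄}.
Eliminating the other unknown: ω₃ = r₂ω₂ sin(θ₄−θ₂) / [r₃ sin(θ₃−θ₄)].
Numerator sine = +0.39073; denominator sine = -0.98129.
Result = 0.0641·6.21·(+0.39073) / (0.2125·(-0.98129)) = -0.74588 rad/s; magnitude 0.74588 rad/s.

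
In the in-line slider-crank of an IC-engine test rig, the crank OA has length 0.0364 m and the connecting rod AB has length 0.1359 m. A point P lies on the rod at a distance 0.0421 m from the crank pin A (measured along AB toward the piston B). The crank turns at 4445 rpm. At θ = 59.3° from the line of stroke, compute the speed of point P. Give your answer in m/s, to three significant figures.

16.3

ω = 465.5 rad/s.  Crank-pin speed |V_A| = rω = 16.943 m/s, perpendicular to OA.
Rod angle: sinφ = −(r/L) sinθ ⇒ φ = -13.315°; ω_rod = −rω cosθ/√(L²−r²sin²θ) = -65.411 rad/s.
V_P = V_A + ω_rod × AP, with AP = 0.0421 m along the rod.
Components: V_Px = −rω sinθ − a·ω_rod·sinφ = -15.203 m/s;  V_Py = rω cosθ + a·ω_rod·cosφ = +5.9706 m/s.
|V_P| = √(V_Px² + V_Py²) = 16.333 m/s.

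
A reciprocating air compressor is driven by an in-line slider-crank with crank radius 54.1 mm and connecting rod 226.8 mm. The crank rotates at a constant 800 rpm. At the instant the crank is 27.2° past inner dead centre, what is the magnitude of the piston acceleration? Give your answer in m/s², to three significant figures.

392

ω = 2π·800/60 = 83.78 rad/s
x(θ) = r cosθ + √(L² − r² sin²θ); with ω constant, a = ω²·d²x/dθ².
d²x/dθ² = −r cosθ − r²(cos2θ)/√u − r⁴ sin²2θ/(4u^{3/2}),  u = L² − r² sin²θ = 0.0508267 m².
Substituting r = 0.0541 m, L = 0.2268 m, θ = 27.2°: d²x/dθ² = -0.055798 m.
a = ω²·d²x/dθ² = (83.78)²·(-0.055798) = -391.61 m/s²;  |a| = 391.61 m/s².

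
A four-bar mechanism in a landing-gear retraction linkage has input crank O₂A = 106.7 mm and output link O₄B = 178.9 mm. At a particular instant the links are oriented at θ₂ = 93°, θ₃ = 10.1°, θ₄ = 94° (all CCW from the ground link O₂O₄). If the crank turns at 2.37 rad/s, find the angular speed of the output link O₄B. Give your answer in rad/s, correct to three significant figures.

1.41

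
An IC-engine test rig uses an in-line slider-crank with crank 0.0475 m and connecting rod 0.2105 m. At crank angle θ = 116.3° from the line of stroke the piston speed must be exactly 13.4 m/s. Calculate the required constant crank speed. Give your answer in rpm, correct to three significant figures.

For an in-line slider-crank, |v_piston| = rω|sinθ|·[1 + r cosθ/√(L² − r² sin²θ)].
With r = 0.0475 m, L = 0.2105 m, θ = 116.3°: the bracketed kinematic factor |dx/dθ| = 0.038236 m.
ω = v/|dx/dθ| = 13.4/0.038236 = 350.46 rad/s.
N = 60ω/(2π) = 3346.6 rpm.

3350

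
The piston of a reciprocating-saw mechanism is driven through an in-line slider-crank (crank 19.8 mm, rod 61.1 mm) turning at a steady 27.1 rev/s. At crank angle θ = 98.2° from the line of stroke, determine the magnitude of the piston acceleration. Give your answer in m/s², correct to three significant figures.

270

ω = 2π·27.1 = 170.3 rad/s
x(θ) = r cosθ + √(L² − r² sin²θ); with ω constant, a = ω²·d²x/dθ².
d²x/dθ² = −r cosθ − r²(cos2θ)/√u − r⁴ sin²2θ/(4u^{3/2}),  u = L² − r² sin²θ = 0.00334915 m².
Substituting r = 0.0198 m, L = 0.0611 m, θ = 98.2°: d²x/dθ² = +0.0093069 m.
a = ω²·d²x/dθ² = (170.3)²·(+0.0093069) = +269.84 m/s²;  |a| = 269.84 m/s².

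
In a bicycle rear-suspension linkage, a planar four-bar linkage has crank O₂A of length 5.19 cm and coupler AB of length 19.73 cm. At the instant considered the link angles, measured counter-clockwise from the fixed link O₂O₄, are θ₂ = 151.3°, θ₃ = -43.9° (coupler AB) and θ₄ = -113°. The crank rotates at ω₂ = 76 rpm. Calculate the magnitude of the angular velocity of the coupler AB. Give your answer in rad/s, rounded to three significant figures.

ω₂ = 7.959 rad/s (from 76 rpm).
Differentiating the loop-closure r₂e^{iθ₂}+r₃e^{iθ₃}=r₁+r₄e^{iθ₄} gives r₂ω₂e^{iθ₂}+r₃ω₃e^{iθ₃}=r₄ω₄e^{iθ₄}.
Eliminating the other unknown: ω₃ = r₂ω₂ sin(θ₄−θ₂) / [r₃ sin(θ₃−θ₄)].
Numerator sine = +0.99506; denominator sine = +0.93420.
Result = 0.0519·7.959·(+0.99506) / (0.1973·(+0.93420)) = +2.2299 rad/s; magnitude 2.2299 rad/s.

2.23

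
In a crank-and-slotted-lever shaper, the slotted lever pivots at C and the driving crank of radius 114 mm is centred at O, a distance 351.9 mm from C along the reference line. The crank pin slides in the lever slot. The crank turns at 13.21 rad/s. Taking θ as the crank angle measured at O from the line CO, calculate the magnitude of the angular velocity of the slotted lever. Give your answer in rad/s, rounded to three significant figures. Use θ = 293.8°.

ω = 13.21 rad/s
Crank pin A relative to C: A = (d + r cosθ, r sinθ); lever angle φ = atan2(r sinθ, d + r cosθ).
Differentiating tanφ: φ̇ = rω(d cosθ + r)/(d² + r² + 2dr cosθ).
d² + r² + 2dr cosθ = |CA|² = 0.169207 m²;  d cosθ + r = +0.25601 m.
|ω_lever| = |0.114·13.21·+0.25601| / 0.169207 = 2.2785 rad/s.

2.28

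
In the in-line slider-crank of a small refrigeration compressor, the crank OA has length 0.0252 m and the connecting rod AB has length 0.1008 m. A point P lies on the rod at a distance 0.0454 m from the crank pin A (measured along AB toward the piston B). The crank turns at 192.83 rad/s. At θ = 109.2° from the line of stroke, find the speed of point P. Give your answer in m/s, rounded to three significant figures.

4.50

ω = 192.8 rad/s.  Crank-pin speed |V_A| = rω = 4.8593 m/s, perpendicular to OA.
Rod angle: sinφ = −(r/L) sinθ ⇒ φ = -13.656°; ω_rod = −rω cosθ/√(L²−r²sin²θ) = +16.315 rad/s.
V_P = V_A + ω_rod × AP, with AP = 0.0454 m along the rod.
Components: V_Px = −rω sinθ − a·ω_rod·sinφ = -4.4141 m/s;  V_Py = rω cosθ + a·ω_rod·cosφ = -0.8783 m/s.
|V_P| = √(V_Px² + V_Py²) = 4.5007 m/s.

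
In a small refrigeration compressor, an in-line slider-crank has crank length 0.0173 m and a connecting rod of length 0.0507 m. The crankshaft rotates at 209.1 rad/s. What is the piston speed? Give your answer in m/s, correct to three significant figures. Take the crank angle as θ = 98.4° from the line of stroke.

3.39

ω = 209.1 rad/s
For an in-line slider-crank, x = r cosθ + √(L² − r² sin²θ), so v = −rω sinθ·[1 + r cosθ/√(L² − r² sin²θ)].
With r = 0.0173 m, L = 0.0507 m, θ = 98.4°: √(L² − r² sin²θ) = 0.047724 m.
v = −0.0173·209.1·0.98927·[1 + 0.0173·-0.14608/0.047724] = -3.3891 m/s.
|v| = 3.3891 m/s.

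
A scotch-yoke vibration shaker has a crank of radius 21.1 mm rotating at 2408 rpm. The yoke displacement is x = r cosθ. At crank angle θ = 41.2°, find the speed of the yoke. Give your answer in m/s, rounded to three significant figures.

ω = 252.2 rad/s (from 2408 rpm).
x = r cosθ ⇒ ẋ = −rω sinθ.
|v| = rω|sinθ| = 0.0211·252.2·|sin 41.2°| = 3.5047 m/s.

3.50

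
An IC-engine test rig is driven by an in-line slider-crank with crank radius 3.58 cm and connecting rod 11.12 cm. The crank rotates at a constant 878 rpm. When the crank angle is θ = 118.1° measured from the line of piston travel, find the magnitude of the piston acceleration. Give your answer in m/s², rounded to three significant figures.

ω = 2π·878/60 = 91.94 rad/s
x(θ) = r cosθ + √(L² − r² sin²θ); with ω constant, a = ω²·d²x/dθ².
d²x/dθ² = −r cosθ − r²(cos2θ)/√u − r⁴ sin²2θ/(4u^{3/2}),  u = L² − r² sin²θ = 0.0113681 m².
Substituting r = 0.0358 m, L = 0.1112 m, θ = 118.1°: d²x/dθ² = +0.023315 m.
a = ω²·d²x/dθ² = (91.94)²·(+0.023315) = +197.1 m/s²;  |a| = 197.1 m/s².

197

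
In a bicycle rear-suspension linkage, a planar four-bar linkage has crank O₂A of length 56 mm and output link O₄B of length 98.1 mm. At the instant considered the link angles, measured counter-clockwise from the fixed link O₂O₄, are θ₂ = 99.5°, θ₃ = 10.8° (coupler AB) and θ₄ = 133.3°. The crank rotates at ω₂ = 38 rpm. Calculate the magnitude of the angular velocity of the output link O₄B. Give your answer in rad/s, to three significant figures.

2.69

ω₂ = 3.979 rad/s (from 38 rpm).
Differentiating the loop-closure r₂e^{iθ₂}+r₃e^{iθ₃}=r₁+r₄e^{iθ₄} gives r₂ω₂e^{iθ₂}+r₃ω₃e^{iθ₃}=r₄ω₄e^{iθ₄}.
Eliminating the other unknown: ω₄ = r₂ω₂ sin(θ₂−θ₃) / [r₄ sin(θ₄−θ₃)].
Numerator sine = +0.99974; denominator sine = +0.84339.
Result = 0.056·3.979·(+0.99974) / (0.0981·(+0.84339)) = +2.6927 rad/s; magnitude 2.6927 rad/s.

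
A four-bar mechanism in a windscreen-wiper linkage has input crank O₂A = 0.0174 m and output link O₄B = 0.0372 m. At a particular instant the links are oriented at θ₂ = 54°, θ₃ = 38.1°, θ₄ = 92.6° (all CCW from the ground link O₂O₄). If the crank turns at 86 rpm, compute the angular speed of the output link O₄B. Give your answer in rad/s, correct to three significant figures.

ω₂ = 9.006 rad/s (from 86 rpm).
Differentiating the loop-closure r₂e^{iθ₂}+r₃e^{iθ₃}=r₁+r₄e^{iθ₄} gives r₂ω₂e^{iθ₂}+r₃ω₃e^{iθ₃}=r₄ω₄e^{iθ₄}.
Eliminating the other unknown: ω₄ = r₂ω₂ sin(θ₂−θ₃) / [r₄ sin(θ₄−θ₃)].
Numerator sine = +0.27396; denominator sine = +0.81412.
Result = 0.0174·9.006·(+0.27396) / (0.0372·(+0.81412)) = +1.4175 rad/s; magnitude 1.4175 rad/s.

1.42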